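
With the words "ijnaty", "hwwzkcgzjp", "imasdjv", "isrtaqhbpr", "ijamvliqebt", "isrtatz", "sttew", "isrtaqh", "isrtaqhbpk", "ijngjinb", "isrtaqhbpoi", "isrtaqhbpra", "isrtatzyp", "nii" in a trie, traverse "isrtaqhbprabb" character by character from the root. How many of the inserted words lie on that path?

3

Check each prefix of "isrtaqhbprabb" against the stored set — each match is an end-marker on the path.
Prefixes of the query that are stored words: "isrtaqh", "isrtaqhbpr", "isrtaqhbpra"
Count: 3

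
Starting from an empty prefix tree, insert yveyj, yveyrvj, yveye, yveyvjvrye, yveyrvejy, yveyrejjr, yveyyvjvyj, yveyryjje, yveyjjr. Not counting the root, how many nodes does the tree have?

34

For each word, the new-node count is its length minus the longest prefix already in the trie:
  "yveyj" → 5 new (y, v, e, y, j)
  "yveyrvj" → prefix "yvey" already present; 3 new (r, v, j)
  "yveye" → prefix "yvey" already present; 1 new (e)
  "yveyvjvrye" → prefix "yvey" already present; 6 new (v, j, v, r, y, e)
  "yveyrvejy" → prefix "yveyrv" already present; 3 new (e, j, y)
  "yveyrejjr" → prefix "yveyr" already present; 4 new (e, j, j, r)
  "yveyyvjvyj" → prefix "yvey" already present; 6 new (y, v, j, v, y, j)
  "yveyryjje" → prefix "yveyr" already present; 4 new (y, j, j, e)
  "yveyjjr" → prefix "yveyj" already present; 2 new (j, r)
Total nodes = 5 + 3 + 1 + 6 + 3 + 4 + 6 + 4 + 2 = 34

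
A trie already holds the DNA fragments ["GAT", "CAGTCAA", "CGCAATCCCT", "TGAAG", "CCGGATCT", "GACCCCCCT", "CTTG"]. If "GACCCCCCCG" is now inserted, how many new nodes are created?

2

The longest prefix of "GACCCCCCCG" already in the trie is "GACCCCCC" (length 8).
So 10 − 8 = 2 new nodes.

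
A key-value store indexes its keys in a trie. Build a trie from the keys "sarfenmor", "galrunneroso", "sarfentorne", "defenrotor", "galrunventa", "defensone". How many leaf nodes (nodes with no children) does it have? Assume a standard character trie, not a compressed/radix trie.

Leaves are exactly the stored words that no other stored word extends.
Those words: "defenrotor", "defensone", "galrunneroso", "galrunventa", "sarfenmor", "sarfentorne"
Leaf count: 6

6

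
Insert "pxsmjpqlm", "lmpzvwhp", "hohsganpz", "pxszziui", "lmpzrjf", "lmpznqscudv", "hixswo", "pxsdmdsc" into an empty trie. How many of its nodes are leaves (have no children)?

A leaf is a node with no children — equivalently, the end of a word that is not a proper prefix of any other stored word.
Those words: "hixswo", "hohsganpz", "lmpznqscudv", "lmpzrjf", "lmpzvwhp", "pxsdmdsc", "pxsmjpqlm", "pxszziui"
Leaf count: 8

8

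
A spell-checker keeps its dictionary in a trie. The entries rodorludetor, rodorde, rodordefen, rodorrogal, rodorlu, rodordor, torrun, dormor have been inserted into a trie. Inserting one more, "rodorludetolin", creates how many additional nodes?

The longest prefix of "rodorludetolin" already in the trie is "rodorludeto" (length 11).
So 14 − 11 = 3 new nodes.

3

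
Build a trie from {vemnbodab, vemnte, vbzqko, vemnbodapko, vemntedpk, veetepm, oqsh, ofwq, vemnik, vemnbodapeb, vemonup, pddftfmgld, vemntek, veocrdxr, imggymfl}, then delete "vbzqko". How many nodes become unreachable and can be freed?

5

After clearing the end-marker at "vbzqko", prune upward until reaching a node still needed by another word.
The suffix "bzqko" (5 nodes) is used only by "vbzqko"; the node for "v" still has the child "e", so pruning stops there.
Nodes removed: 5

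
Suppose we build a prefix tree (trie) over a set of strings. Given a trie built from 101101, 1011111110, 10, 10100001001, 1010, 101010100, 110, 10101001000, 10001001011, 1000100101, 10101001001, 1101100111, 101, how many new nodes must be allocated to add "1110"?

"11" is already a path in the trie; the remaining "10" must be added.
So 4 − 2 = 2 new nodes.

2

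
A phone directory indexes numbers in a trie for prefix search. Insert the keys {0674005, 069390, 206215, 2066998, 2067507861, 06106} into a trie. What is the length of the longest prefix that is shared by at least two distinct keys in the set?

3

Equivalently: take the maximum, over all pairs, of their longest common prefix length.
"206215" and "2066998" agree on "206" (3 characters) before diverging; nothing deeper is shared.
Longest shared-prefix length: 3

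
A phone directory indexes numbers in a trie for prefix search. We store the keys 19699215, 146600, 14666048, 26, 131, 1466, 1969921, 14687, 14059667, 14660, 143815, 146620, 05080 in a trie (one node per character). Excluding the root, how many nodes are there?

Count nodes per top-level branch (shared prefixes stored once):
  '0'-branch (05080): 5 nodes
  '1'-branch (131, 14059667, 143815, 1466, 14660, 146600, 146620, 14666048, 14687, 1969921, 19699215): 33 nodes
  '2'-branch (26): 2 nodes
Sum: 40

40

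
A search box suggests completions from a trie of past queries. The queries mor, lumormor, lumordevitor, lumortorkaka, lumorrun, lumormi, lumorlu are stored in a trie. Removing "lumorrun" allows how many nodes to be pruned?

3

A node on "lumorrun"'s path can go only if nothing else ends at it or branches off below it.
The suffix "run" (3 nodes) is used only by "lumorrun"; the node for "lumor" still has the child "m", so pruning stops there.
Nodes removed: 3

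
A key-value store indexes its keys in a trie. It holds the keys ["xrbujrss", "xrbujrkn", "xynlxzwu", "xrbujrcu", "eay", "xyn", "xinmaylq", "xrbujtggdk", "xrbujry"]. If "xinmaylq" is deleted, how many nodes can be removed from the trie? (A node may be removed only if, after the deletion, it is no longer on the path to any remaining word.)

A node on "xinmaylq"'s path can go only if nothing else ends at it or branches off below it.
The suffix "inmaylq" (7 nodes) is used only by "xinmaylq"; the node for "x" still has the child "r", so pruning stops there.
Nodes removed: 7

7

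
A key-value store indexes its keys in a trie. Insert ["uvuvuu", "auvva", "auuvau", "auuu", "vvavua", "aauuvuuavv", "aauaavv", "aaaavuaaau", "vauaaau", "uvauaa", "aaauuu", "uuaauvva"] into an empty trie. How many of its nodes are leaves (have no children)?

12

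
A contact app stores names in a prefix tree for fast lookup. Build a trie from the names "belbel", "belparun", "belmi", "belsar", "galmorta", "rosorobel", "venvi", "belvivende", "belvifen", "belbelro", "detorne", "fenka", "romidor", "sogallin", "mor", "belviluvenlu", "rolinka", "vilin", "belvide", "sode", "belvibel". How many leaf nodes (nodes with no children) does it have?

A leaf is a node with no children — equivalently, the end of a word that is not a proper prefix of any other stored word.
Those words: "belbelro", "belmi", "belparun", "belsar", "belvibel", "belvide", "belvifen", "belviluvenlu", "belvivende", "detorne", "fenka", "galmorta", "mor", "rolinka", "romidor", "rosorobel", "sode", "sogallin", "venvi", "vilin"
Leaf count: 20

20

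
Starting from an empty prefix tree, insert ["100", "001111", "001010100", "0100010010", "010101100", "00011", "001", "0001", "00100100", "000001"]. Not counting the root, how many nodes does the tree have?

Trace insertions, counting only characters that open a new branch:
  "100" → 3 new (1, 0, 0)
  "001111" → 6 new (0, 0, 1, 1, 1, 1)
  "001010100" → prefix "001" already present; 6 new (0, 1, 0, 1, 0, 0)
  "0100010010" → prefix "0" already present; 9 new (1, 0, 0, 0, 1, 0, 0, 1, 0)
  "010101100" → prefix "010" already present; 6 new (1, 0, 1, 1, 0, 0)
  "00011" → prefix "00" already present; 3 new (0, 1, 1)
  "001" → prefix "001" already present; 0 new (none)
  "0001" → prefix "0001" already present; 0 new (none)
  "00100100" → prefix "0010" already present; 4 new (0, 1, 0, 0)
  "000001" → prefix "000" already present; 3 new (0, 0, 1)
Total nodes = 3 + 6 + 6 + 9 + 6 + 3 + 0 + 0 + 4 + 3 = 40

40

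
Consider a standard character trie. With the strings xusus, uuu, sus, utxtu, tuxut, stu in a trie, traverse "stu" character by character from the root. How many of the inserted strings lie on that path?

Check each prefix of "stu" against the stored set — each match is an end-marker on the path.
Prefixes of the query that are stored words: "stu"
Count: 1

1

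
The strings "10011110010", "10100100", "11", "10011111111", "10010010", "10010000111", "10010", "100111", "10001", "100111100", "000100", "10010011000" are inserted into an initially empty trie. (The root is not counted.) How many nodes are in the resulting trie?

Count nodes per top-level branch (shared prefixes stored once):
  '0'-branch (000100): 6 nodes
  '1'-branch (10001, 10010, 10010000111, 10010010, 10010011000, 100111, 100111100, 10011110010, 10011111111, 10100100, 11): 37 nodes
Sum: 43

43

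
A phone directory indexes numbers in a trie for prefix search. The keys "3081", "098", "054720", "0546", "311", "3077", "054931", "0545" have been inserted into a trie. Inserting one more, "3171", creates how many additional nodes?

2

The longest prefix of "3171" already in the trie is "31" (length 2).
So 4 − 2 = 2 new nodes.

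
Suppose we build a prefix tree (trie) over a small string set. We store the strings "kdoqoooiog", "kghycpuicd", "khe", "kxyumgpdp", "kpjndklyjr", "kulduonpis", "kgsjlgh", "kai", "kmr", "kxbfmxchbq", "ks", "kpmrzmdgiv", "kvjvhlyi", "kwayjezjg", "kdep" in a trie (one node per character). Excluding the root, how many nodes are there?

90

Count nodes per top-level branch (shared prefixes stored once):
  'k'-branch (kai, kdep, kdoqoooiog, kghycpuicd, kgsjlgh, khe, kmr, kpjndklyjr, kpmrzmdgiv, ks, kulduonpis, kvjvhlyi, kwayjezjg, kxbfmxchbq, kxyumgpdp): 90 nodes
Sum: 90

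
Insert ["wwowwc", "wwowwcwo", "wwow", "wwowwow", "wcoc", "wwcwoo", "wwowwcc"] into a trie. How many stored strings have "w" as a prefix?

Filter for entries beginning with "w":
Words under "w": wcoc, wwcwoo, wwow, wwowwc, wwowwcc, wwowwcwo, wwowwow
Count: 7

7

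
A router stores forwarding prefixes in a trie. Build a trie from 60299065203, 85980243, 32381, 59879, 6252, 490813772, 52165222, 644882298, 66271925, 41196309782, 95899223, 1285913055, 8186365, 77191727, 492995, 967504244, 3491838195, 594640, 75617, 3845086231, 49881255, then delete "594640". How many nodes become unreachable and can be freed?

A node on "594640"'s path can go only if nothing else ends at it or branches off below it.
The suffix "4640" (4 nodes) is used only by "594640"; the node for "59" still has the child "8", so pruning stops there.
Nodes removed: 4

4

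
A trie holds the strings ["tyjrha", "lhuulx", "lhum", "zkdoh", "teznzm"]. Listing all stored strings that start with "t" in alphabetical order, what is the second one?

tyjrha

Words with prefix "t", in lexicographic order: "teznzm", "tyjrha"
Position 2: tyjrha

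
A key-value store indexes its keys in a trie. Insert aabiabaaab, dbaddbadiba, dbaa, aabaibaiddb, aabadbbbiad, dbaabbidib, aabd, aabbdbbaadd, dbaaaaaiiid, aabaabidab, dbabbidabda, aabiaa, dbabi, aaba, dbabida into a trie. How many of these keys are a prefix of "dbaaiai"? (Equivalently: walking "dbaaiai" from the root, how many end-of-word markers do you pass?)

Traverse "dbaaiai" character by character; count nodes along the way that are marked as word ends.
Prefixes of the query that are stored words: "dbaa"
Count: 1

1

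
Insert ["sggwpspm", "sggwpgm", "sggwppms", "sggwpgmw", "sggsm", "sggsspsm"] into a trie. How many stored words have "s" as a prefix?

6

Walk to "s"; the words in its subtree are exactly those with that prefix.
Words under "s": sggsm, sggsspsm, sggwpgm, sggwpgmw, sggwppms, sggwpspm
Count: 6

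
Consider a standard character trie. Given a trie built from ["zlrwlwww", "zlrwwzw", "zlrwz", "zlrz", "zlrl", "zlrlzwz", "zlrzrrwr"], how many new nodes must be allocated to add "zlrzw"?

1

"zlrz" is already a path in the trie; the remaining "w" must be added.
So 5 − 4 = 1 new nodes.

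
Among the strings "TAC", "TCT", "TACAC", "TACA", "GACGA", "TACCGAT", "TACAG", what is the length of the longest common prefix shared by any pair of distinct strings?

4

The deepest shared node is where two words last agree before diverging.
"TACA" and "TACAC" agree on "TACA" (4 characters) before diverging; nothing deeper is shared.
Longest shared-prefix length: 4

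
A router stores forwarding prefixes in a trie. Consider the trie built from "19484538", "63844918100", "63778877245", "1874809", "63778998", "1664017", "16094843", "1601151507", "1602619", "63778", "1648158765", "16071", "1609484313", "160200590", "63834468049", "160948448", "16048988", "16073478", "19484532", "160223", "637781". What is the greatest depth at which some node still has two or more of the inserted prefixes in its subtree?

8

The deepest shared node is where two words last agree before diverging.
e.g. "16094843" and "1609484313" share the prefix "16094843" of length 8; no pair shares a longer one.
Longest shared-prefix length: 8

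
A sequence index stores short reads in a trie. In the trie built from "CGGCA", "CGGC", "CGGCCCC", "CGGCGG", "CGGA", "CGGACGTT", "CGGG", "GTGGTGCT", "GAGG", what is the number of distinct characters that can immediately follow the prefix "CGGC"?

3

The children of the "CGGC" node are the distinct next characters among strings starting with "CGGC".
Distinct next characters after "CGGC": A, C, G.
That node has 3 child edges.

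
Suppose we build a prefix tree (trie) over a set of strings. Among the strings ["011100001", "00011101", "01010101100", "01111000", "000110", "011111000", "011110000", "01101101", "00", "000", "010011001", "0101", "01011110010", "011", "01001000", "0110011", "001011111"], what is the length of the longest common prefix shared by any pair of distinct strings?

Look for the deepest trie node that still has at least two words in its subtree.
e.g. "01111000" and "011110000" share the prefix "01111000" of length 8; no pair shares a longer one.
Longest shared-prefix length: 8

8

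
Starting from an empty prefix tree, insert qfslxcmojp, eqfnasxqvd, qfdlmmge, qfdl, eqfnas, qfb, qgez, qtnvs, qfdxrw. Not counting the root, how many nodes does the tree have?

For each word, the new-node count is its length minus the longest prefix already in the trie:
  "qfslxcmojp" → 10 new (q, f, s, l, x, c, m, o, j, p)
  "eqfnasxqvd" → 10 new (e, q, f, n, a, s, x, q, v, d)
  "qfdlmmge" → prefix "qf" already present; 6 new (d, l, m, m, g, e)
  "qfdl" → prefix "qfdl" already present; 0 new (none)
  "eqfnas" → prefix "eqfnas" already present; 0 new (none)
  "qfb" → prefix "qf" already present; 1 new (b)
  "qgez" → prefix "q" already present; 3 new (g, e, z)
  "qtnvs" → prefix "q" already present; 4 new (t, n, v, s)
  "qfdxrw" → prefix "qfd" already present; 3 new (x, r, w)
Total nodes = 10 + 10 + 6 + 0 + 0 + 1 + 3 + 4 + 3 = 37

37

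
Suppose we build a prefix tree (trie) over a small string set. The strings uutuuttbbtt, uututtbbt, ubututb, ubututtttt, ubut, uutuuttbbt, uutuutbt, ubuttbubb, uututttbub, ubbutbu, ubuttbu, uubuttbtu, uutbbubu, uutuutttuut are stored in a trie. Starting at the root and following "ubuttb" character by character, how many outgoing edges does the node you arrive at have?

Walk "ubuttb" from the root, arriving at one node.
Distinct next characters after "ubuttb": u.
That node has 1 child edge.

1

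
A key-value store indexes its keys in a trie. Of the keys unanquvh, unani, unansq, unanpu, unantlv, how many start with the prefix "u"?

5

Traverse to the node for "u", then collect every word in that subtree.
Matches: "unani", "unanpu", "unanquvh", "unansq", "unantlv"
Count: 5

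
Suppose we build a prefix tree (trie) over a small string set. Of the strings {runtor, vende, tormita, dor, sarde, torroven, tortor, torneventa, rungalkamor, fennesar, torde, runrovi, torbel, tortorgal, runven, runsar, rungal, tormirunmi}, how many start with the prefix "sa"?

1

Traverse to the node for "sa", then collect every word in that subtree.
Words under "sa": sarde
Count: 1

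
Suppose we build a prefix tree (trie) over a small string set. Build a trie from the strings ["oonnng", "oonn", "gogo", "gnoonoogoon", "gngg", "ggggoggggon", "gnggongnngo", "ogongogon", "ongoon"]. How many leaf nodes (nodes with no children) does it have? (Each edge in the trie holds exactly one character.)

7

Leaves are exactly the stored words that no other stored word extends.
Those words: "ggggoggggon", "gnggongnngo", "gnoonoogoon", "gogo", "ogongogon", "ongoon", "oonnng"
Leaf count: 7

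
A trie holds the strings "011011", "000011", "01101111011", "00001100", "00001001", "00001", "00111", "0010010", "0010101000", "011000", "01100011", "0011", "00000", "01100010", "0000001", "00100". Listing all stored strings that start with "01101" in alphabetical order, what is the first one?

011011

Words with prefix "01101", in lexicographic order: "011011", "01101111011"
Position 1: 011011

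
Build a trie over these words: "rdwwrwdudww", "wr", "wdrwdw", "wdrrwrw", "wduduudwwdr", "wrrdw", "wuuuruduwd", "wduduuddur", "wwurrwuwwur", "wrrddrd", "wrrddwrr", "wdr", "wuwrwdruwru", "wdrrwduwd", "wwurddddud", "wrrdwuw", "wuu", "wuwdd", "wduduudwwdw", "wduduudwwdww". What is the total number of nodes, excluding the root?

87

Trace insertions, counting only characters that open a new branch:
  "rdwwrwdudww" → 11 new (r, d, w, w, r, w, d, u, d, w, w)
  "wr" → 2 new (w, r)
  "wdrwdw" → prefix "w" already present; 5 new (d, r, w, d, w)
  "wdrrwrw" → prefix "wdr" already present; 4 new (r, w, r, w)
  "wduduudwwdr" → prefix "wd" already present; 9 new (u, d, u, u, d, w, w, d, r)
  "wrrdw" → prefix "wr" already present; 3 new (r, d, w)
  "wuuuruduwd" → prefix "w" already present; 9 new (u, u, u, r, u, d, u, w, d)
  "wduduuddur" → prefix "wduduud" already present; 3 new (d, u, r)
  "wwurrwuwwur" → prefix "w" already present; 10 new (w, u, r, r, w, u, w, w, u, r)
  "wrrddrd" → prefix "wrrd" already present; 3 new (d, r, d)
  "wrrddwrr" → prefix "wrrdd" already present; 3 new (w, r, r)
  "wdr" → prefix "wdr" already present; 0 new (none)
  "wuwrwdruwru" → prefix "wu" already present; 9 new (w, r, w, d, r, u, w, r, u)
  "wdrrwduwd" → prefix "wdrrw" already present; 4 new (d, u, w, d)
  "wwurddddud" → prefix "wwur" already present; 6 new (d, d, d, d, u, d)
  "wrrdwuw" → prefix "wrrdw" already present; 2 new (u, w)
  "wuu" → prefix "wuu" already present; 0 new (none)
  "wuwdd" → prefix "wuw" already present; 2 new (d, d)
  "wduduudwwdw" → prefix "wduduudwwd" already present; 1 new (w)
  "wduduudwwdww" → prefix "wduduudwwdw" already present; 1 new (w)
Total nodes = 11 + 2 + 5 + 4 + 9 + 3 + 9 + 3 + 10 + 3 + 3 + 0 + 9 + 4 + 6 + 2 + 0 + 2 + 1 + 1 = 87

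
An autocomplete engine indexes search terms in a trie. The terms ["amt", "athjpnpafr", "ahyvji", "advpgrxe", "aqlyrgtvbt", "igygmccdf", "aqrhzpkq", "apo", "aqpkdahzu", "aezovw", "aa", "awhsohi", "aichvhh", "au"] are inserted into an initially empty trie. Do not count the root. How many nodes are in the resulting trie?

Count nodes per top-level branch (shared prefixes stored once):
  'a'-branch (aa, advpgrxe, aezovw, ahyvji, aichvhh, amt, apo, aqlyrgtvbt, aqpkdahzu, aqrhzpkq, athjpnpafr, au, awhsohi): 67 nodes
  'i'-branch (igygmccdf): 9 nodes
Sum: 76

76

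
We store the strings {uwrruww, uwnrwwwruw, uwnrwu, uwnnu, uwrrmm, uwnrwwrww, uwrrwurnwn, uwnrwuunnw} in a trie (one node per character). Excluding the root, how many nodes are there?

33

Trie structure (* marks end of a word):
(root)
└─ u
   └─ w
      ├─ n
      │  ├─ n
      │  │  └─ u *
      │  └─ r
      │     └─ w
      │        ├─ u *
      │        │  └─ u
      │        │     └─ n
      │        │        └─ n
      │        │           └─ w *
      │        └─ w
      │           ├─ r
      │           │  └─ w
      │           │     └─ w *
      │           └─ w
      │              └─ r
      │                 └─ u
      │                    └─ w *
      └─ r
         └─ r
            ├─ m
            │  └─ m *
            ├─ u
            │  └─ w
            │     └─ w *
            └─ w
               └─ u
                  └─ r
                     └─ n
                        └─ w
                           └─ n *
Counting every labelled node above: 33.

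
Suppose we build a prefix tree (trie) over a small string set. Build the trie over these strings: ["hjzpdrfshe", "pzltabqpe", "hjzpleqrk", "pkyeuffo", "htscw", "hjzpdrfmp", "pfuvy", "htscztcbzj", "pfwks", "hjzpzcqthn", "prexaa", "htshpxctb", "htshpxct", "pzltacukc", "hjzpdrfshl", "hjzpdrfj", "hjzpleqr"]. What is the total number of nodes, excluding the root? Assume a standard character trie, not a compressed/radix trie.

For each word, the new-node count is its length minus the longest prefix already in the trie:
  "hjzpdrfshe" → 10 new (h, j, z, p, d, r, f, s, h, e)
  "pzltabqpe" → 9 new (p, z, l, t, a, b, q, p, e)
  "hjzpleqrk" → prefix "hjzp" already present; 5 new (l, e, q, r, k)
  "pkyeuffo" → prefix "p" already present; 7 new (k, y, e, u, f, f, o)
  "htscw" → prefix "h" already present; 4 new (t, s, c, w)
  "hjzpdrfmp" → prefix "hjzpdrf" already present; 2 new (m, p)
  "pfuvy" → prefix "p" already present; 4 new (f, u, v, y)
  "htscztcbzj" → prefix "htsc" already present; 6 new (z, t, c, b, z, j)
  "pfwks" → prefix "pf" already present; 3 new (w, k, s)
  "hjzpzcqthn" → prefix "hjzp" already present; 6 new (z, c, q, t, h, n)
  "prexaa" → prefix "p" already present; 5 new (r, e, x, a, a)
  "htshpxctb" → prefix "hts" already present; 6 new (h, p, x, c, t, b)
  "htshpxct" → prefix "htshpxct" already present; 0 new (none)
  "pzltacukc" → prefix "pzlta" already present; 4 new (c, u, k, c)
  "hjzpdrfshl" → prefix "hjzpdrfsh" already present; 1 new (l)
  "hjzpdrfj" → prefix "hjzpdrf" already present; 1 new (j)
  "hjzpleqr" → prefix "hjzpleqr" already present; 0 new (none)
Total nodes = 10 + 9 + 5 + 7 + 4 + 2 + 4 + 6 + 3 + 6 + 5 + 6 + 0 + 4 + 1 + 1 + 0 = 73

73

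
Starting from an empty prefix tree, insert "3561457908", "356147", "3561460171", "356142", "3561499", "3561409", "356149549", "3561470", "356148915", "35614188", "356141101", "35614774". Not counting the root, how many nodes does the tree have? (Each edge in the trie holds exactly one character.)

37

Trace insertions, counting only characters that open a new branch:
  "3561457908" → 10 new (3, 5, 6, 1, 4, 5, 7, 9, 0, 8)
  "356147" → prefix "35614" already present; 1 new (7)
  "3561460171" → prefix "35614" already present; 5 new (6, 0, 1, 7, 1)
  "356142" → prefix "35614" already present; 1 new (2)
  "3561499" → prefix "35614" already present; 2 new (9, 9)
  "3561409" → prefix "35614" already present; 2 new (0, 9)
  "356149549" → prefix "356149" already present; 3 new (5, 4, 9)
  "3561470" → prefix "356147" already present; 1 new (0)
  "356148915" → prefix "35614" already present; 4 new (8, 9, 1, 5)
  "35614188" → prefix "35614" already present; 3 new (1, 8, 8)
  "356141101" → prefix "356141" already present; 3 new (1, 0, 1)
  "35614774" → prefix "356147" already present; 2 new (7, 4)
Total nodes = 10 + 1 + 5 + 1 + 2 + 2 + 3 + 1 + 4 + 3 + 3 + 2 = 37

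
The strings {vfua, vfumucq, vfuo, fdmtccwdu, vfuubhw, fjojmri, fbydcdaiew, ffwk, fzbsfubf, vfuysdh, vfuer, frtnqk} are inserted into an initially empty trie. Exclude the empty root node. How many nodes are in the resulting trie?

For each word, the new-node count is its length minus the longest prefix already in the trie:
  "vfua" → 4 new (v, f, u, a)
  "vfumucq" → prefix "vfu" already present; 4 new (m, u, c, q)
  "vfuo" → prefix "vfu" already present; 1 new (o)
  "fdmtccwdu" → 9 new (f, d, m, t, c, c, w, d, u)
  "vfuubhw" → prefix "vfu" already present; 4 new (u, b, h, w)
  "fjojmri" → prefix "f" already present; 6 new (j, o, j, m, r, i)
  "fbydcdaiew" → prefix "f" already present; 9 new (b, y, d, c, d, a, i, e, w)
  "ffwk" → prefix "f" already present; 3 new (f, w, k)
  "fzbsfubf" → prefix "f" already present; 7 new (z, b, s, f, u, b, f)
  "vfuysdh" → prefix "vfu" already present; 4 new (y, s, d, h)
  "vfuer" → prefix "vfu" already present; 2 new (e, r)
  "frtnqk" → prefix "f" already present; 5 new (r, t, n, q, k)
Total nodes = 4 + 4 + 1 + 9 + 4 + 6 + 9 + 3 + 7 + 4 + 2 + 5 = 58

58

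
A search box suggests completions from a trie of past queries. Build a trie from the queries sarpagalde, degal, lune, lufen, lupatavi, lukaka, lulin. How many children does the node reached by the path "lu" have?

5

Follow the path "lu" to its node, then look at its outgoing edges.
Characters that immediately follow "lu" among the stored strings: {f, k, l, n, p}.
That node has 5 child edges.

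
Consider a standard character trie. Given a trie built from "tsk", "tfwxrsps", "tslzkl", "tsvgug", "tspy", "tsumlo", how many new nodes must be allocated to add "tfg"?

1

The longest prefix of "tfg" already in the trie is "tf" (length 2).
Each of the 1 remaining characters creates one node.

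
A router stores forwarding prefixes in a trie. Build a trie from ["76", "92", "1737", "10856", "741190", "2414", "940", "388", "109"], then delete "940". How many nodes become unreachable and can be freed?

2

Walk "940" from the leaf back toward the root, removing each node that no remaining word uses.
The suffix "40" (2 nodes) is used only by "940"; the node for "9" still has the child "2", so pruning stops there.
Nodes removed: 2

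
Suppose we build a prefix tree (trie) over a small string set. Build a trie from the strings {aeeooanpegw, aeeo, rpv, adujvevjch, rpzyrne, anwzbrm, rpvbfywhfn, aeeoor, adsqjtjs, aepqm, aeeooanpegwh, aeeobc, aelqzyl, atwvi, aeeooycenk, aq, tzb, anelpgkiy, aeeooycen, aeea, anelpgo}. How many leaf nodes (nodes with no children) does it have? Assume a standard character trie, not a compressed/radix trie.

17

Leaves are exactly the stored words that no other stored word extends.
Those words: "adsqjtjs", "adujvevjch", "aeea", "aeeobc", "aeeooanpegwh", "aeeoor", "aeeooycenk", "aelqzyl", "aepqm", "anelpgkiy", "anelpgo", "anwzbrm", "aq", "atwvi", "rpvbfywhfn", "rpzyrne", "tzb"
Leaf count: 17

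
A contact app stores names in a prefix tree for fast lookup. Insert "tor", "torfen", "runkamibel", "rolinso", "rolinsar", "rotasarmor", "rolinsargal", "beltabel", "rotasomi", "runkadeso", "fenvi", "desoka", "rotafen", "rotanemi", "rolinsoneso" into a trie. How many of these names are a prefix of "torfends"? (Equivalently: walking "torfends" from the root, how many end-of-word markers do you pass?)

Check each prefix of "torfends" against the stored set — each match is an end-marker on the path.
Prefixes of the query that are stored words: "tor", "torfen"
Count: 2

2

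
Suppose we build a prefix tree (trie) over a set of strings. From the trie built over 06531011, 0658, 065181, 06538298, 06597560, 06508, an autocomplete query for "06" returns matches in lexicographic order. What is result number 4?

06538298

Words with prefix "06", in lexicographic order: "06508", "065181", "06531011", "06538298", "0658", "06597560"
Position 4: 06538298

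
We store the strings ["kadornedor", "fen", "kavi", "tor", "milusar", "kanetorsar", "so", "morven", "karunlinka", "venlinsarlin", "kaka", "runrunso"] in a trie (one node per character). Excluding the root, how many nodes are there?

Insert word by word; a character creates a node only if that edge doesn't already exist:
  "kadornedor" → 10 new (k, a, d, o, r, n, e, d, o, r)
  "fen" → 3 new (f, e, n)
  "kavi" → prefix "ka" already present; 2 new (v, i)
  "tor" → 3 new (t, o, r)
  "milusar" → 7 new (m, i, l, u, s, a, r)
  "kanetorsar" → prefix "ka" already present; 8 new (n, e, t, o, r, s, a, r)
  "so" → 2 new (s, o)
  "morven" → prefix "m" already present; 5 new (o, r, v, e, n)
  "karunlinka" → prefix "ka" already present; 8 new (r, u, n, l, i, n, k, a)
  "venlinsarlin" → 12 new (v, e, n, l, i, n, s, a, r, l, i, n)
  "kaka" → prefix "ka" already present; 2 new (k, a)
  "runrunso" → 8 new (r, u, n, r, u, n, s, o)
Total nodes = 10 + 3 + 2 + 3 + 7 + 8 + 2 + 5 + 8 + 12 + 2 + 8 = 70

70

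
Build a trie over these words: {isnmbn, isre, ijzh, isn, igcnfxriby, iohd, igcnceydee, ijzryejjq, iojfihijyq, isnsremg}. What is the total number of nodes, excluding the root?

Count nodes per top-level branch (shared prefixes stored once):
  'i'-branch (igcnceydee, igcnfxriby, ijzh, ijzryejjq, iohd, iojfihijyq, isn, isnmbn, isnsremg, isre): 48 nodes
Sum: 48

48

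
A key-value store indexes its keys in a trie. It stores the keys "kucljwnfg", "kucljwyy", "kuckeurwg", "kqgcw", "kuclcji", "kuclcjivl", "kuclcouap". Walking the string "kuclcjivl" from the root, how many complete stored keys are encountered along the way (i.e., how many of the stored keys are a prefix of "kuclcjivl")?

2

Check each prefix of "kuclcjivl" against the stored set — each match is an end-marker on the path.
Prefixes of the query that are stored words: "kuclcji", "kuclcjivl"
Count: 2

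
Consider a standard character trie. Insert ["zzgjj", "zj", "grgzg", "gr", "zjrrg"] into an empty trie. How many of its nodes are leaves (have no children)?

3

A leaf is a node with no children — equivalently, the end of a word that is not a proper prefix of any other stored word.
Those words: "grgzg", "zjrrg", "zzgjj"
Leaf count: 3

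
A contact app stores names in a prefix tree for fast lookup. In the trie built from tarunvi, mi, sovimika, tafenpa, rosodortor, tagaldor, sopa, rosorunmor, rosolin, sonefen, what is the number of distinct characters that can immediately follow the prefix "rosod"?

Follow the path "rosod" to its node, then look at its outgoing edges.
Distinct next characters after "rosod": o.
That node has 1 child edge.

1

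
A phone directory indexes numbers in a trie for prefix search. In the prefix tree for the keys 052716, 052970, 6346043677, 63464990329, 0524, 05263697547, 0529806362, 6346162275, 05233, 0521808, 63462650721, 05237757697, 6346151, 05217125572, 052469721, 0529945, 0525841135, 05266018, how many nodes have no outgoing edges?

A leaf is a node with no children — equivalently, the end of a word that is not a proper prefix of any other stored word.
Those words: "05217125572", "0521808", "05233", "05237757697", "052469721", "0525841135", "05263697547", "05266018", "052716", "052970", "0529806362", "0529945", "6346043677", "6346151", "6346162275", "63462650721", "63464990329"
Leaf count: 17

17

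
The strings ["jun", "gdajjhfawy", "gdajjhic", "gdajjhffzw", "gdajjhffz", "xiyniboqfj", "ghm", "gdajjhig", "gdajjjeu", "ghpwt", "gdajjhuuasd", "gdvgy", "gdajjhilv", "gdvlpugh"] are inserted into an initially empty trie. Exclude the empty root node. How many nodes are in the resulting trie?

52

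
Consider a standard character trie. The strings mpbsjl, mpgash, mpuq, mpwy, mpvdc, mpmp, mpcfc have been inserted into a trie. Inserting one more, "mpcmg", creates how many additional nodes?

2

The longest prefix of "mpcmg" already in the trie is "mpc" (length 3).
New nodes needed: |"mpcmg"| − 3 = 5 − 3 = 2.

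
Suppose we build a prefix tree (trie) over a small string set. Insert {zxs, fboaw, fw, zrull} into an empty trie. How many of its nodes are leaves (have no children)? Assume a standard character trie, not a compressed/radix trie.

4

A leaf is a node with no children — equivalently, the end of a word that is not a proper prefix of any other stored word.
Those words: "fboaw", "fw", "zrull", "zxs"
Leaf count: 4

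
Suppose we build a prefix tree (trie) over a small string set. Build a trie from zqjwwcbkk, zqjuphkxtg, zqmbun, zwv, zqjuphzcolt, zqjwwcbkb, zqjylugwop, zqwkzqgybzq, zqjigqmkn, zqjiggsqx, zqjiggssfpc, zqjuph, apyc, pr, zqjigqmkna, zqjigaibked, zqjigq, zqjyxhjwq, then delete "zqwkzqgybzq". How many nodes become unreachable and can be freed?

9

After clearing the end-marker at "zqwkzqgybzq", prune upward until reaching a node still needed by another word.
The suffix "wkzqgybzq" (9 nodes) is used only by "zqwkzqgybzq"; the node for "zq" still has the child "j", so pruning stops there.
Nodes removed: 9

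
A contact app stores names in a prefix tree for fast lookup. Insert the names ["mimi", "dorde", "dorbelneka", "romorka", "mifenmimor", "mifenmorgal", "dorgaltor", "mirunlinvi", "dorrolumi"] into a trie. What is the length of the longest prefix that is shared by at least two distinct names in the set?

The deepest shared node is where two words last agree before diverging.
"mifenmimor" and "mifenmorgal" agree on "mifenm" (6 characters) before diverging; nothing deeper is shared.
Longest shared-prefix length: 6

6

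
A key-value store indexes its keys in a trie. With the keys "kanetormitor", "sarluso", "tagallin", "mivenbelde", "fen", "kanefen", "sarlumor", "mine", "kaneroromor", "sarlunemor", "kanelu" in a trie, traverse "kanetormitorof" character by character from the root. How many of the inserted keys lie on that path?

Traverse "kanetormitorof" character by character; count nodes along the way that are marked as word ends.
Prefixes of the query that are stored words: "kanetormitor"
Count: 1

1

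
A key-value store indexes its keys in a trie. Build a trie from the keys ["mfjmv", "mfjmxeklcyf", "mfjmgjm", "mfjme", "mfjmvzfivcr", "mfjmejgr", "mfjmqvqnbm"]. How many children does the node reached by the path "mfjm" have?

5

The children of the "mfjm" node are the distinct next characters among strings starting with "mfjm".
Characters that immediately follow "mfjm" among the stored strings: {e, g, q, v, x}.
That node has 5 child edges.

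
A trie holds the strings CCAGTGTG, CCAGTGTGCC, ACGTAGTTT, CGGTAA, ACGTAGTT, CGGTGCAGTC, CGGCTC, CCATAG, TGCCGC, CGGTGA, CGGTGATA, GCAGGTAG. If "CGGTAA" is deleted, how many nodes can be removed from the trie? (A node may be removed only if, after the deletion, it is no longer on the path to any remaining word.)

Walk "CGGTAA" from the leaf back toward the root, removing each node that no remaining word uses.
The suffix "AA" (2 nodes) is used only by "CGGTAA"; the node for "CGGT" still has the child "G", so pruning stops there.
Nodes removed: 2

2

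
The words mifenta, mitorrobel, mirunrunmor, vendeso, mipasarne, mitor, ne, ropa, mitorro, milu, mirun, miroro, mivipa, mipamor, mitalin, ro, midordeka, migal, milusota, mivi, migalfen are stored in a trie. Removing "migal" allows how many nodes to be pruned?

After clearing the end-marker at "migal", prune upward until reaching a node still needed by another word.
Every node on "migal" is still needed (e.g. by "migalfen"), so nothing is freed.
Nodes removed: 0

0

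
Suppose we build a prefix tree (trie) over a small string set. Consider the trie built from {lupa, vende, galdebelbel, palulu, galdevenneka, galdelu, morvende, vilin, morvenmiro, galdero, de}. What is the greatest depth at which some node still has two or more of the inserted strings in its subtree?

6

Look for the deepest trie node that still has at least two words in its subtree.
e.g. "morvende" and "morvenmiro" share the prefix "morven" of length 6; no pair shares a longer one.
Longest shared-prefix length: 6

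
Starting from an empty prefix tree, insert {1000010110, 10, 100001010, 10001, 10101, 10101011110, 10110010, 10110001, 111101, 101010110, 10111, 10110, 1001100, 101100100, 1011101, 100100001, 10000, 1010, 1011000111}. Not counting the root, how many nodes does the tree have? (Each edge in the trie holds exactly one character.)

Insert word by word; a character creates a node only if that edge doesn't already exist:
  "1000010110" → 10 new (1, 0, 0, 0, 0, 1, 0, 1, 1, 0)
  "10" → prefix "10" already present; 0 new (none)
  "100001010" → prefix "10000101" already present; 1 new (0)
  "10001" → prefix "1000" already present; 1 new (1)
  "10101" → prefix "10" already present; 3 new (1, 0, 1)
  "10101011110" → prefix "10101" already present; 6 new (0, 1, 1, 1, 1, 0)
  "10110010" → prefix "101" already present; 5 new (1, 0, 0, 1, 0)
  "10110001" → prefix "101100" already present; 2 new (0, 1)
  "111101" → prefix "1" already present; 5 new (1, 1, 1, 0, 1)
  "101010110" → prefix "10101011" already present; 1 new (0)
  "10111" → prefix "1011" already present; 1 new (1)
  "10110" → prefix "10110" already present; 0 new (none)
  "1001100" → prefix "100" already present; 4 new (1, 1, 0, 0)
  "101100100" → prefix "10110010" already present; 1 new (0)
  "1011101" → prefix "10111" already present; 2 new (0, 1)
  "100100001" → prefix "1001" already present; 5 new (0, 0, 0, 0, 1)
  "10000" → prefix "10000" already present; 0 new (none)
  "1010" → prefix "1010" already present; 0 new (none)
  "1011000111" → prefix "10110001" already present; 2 new (1, 1)
Total nodes = 10 + 0 + 1 + 1 + 3 + 6 + 5 + 2 + 5 + 1 + 1 + 0 + 4 + 1 + 2 + 5 + 0 + 0 + 2 = 49

49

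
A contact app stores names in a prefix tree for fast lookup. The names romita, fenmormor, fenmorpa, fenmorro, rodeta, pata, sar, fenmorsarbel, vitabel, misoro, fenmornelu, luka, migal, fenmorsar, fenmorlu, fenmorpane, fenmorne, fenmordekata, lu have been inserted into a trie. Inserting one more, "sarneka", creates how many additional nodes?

4

Walking "sarneka" from the root, the first 3 characters ("sar") follow existing edges; "n" is the first miss.
New nodes needed: |"sarneka"| − 3 = 7 − 3 = 4.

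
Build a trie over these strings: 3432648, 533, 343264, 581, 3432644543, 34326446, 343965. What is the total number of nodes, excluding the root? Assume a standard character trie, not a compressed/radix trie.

Trie structure (* marks end of a word):
(root)
├─ 3
│  └─ 4
│     └─ 3
│        ├─ 2
│        │  └─ 6
│        │     └─ 4 *
│        │        ├─ 4
│        │        │  ├─ 5
│        │        │  │  └─ 4
│        │        │  │     └─ 3 *
│        │        │  └─ 6 *
│        │        └─ 8 *
│        └─ 9
│           └─ 6
│              └─ 5 *
└─ 5
   ├─ 3
   │  └─ 3 *
   └─ 8
      └─ 1 *
Counting every labelled node above: 20.

20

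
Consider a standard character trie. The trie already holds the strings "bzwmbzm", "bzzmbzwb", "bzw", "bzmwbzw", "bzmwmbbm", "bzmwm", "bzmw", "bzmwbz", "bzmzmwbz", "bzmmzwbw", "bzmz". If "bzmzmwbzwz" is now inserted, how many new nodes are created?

2

Walking "bzmzmwbzwz" from the root, the first 8 characters ("bzmzmwbz") follow existing edges; "w" is the first miss.
So 10 − 8 = 2 new nodes.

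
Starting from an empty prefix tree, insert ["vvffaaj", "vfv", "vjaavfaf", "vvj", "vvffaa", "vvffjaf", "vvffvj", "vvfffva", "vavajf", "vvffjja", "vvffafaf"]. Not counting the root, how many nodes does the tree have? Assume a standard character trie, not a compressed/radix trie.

Trie structure (* marks end of a word):
(root)
└─ v
   ├─ a
   │  └─ v
   │     └─ a
   │        └─ j
   │           └─ f *
   ├─ f
   │  └─ v *
   ├─ j
   │  └─ a
   │     └─ a
   │        └─ v
   │           └─ f
   │              └─ a
   │                 └─ f *
   └─ v
      ├─ f
      │  └─ f
      │     ├─ a
      │     │  ├─ a *
      │     │  │  └─ j *
      │     │  └─ f
      │     │     └─ a
      │     │        └─ f *
      │     ├─ f
      │     │  └─ v
      │     │     └─ a *
      │     ├─ j
      │     │  ├─ a
      │     │  │  └─ f *
      │     │  └─ j
      │     │     └─ a *
      │     └─ v
      │        └─ j *
      └─ j *
Counting every labelled node above: 35.

35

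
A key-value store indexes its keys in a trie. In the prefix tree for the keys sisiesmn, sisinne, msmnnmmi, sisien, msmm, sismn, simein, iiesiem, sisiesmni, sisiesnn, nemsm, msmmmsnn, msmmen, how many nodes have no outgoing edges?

Leaves are exactly the stored words that no other stored word extends.
Those words: "iiesiem", "msmmen", "msmmmsnn", "msmnnmmi", "nemsm", "simein", "sisien", "sisiesmni", "sisiesnn", "sisinne", "sismn"
Leaf count: 11

11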